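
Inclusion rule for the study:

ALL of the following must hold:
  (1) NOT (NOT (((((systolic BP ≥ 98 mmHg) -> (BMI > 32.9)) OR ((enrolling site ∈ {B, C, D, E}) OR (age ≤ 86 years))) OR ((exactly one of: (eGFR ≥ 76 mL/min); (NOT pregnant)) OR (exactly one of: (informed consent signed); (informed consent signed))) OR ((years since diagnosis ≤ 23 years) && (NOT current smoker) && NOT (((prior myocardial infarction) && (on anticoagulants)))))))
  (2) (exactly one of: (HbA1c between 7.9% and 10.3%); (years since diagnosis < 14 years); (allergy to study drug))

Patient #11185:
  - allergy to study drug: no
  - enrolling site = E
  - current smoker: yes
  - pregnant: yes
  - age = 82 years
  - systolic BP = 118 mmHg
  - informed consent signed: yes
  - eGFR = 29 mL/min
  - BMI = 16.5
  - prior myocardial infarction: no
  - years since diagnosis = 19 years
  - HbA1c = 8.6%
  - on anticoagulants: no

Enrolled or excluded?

Atomic conditions:
  systolic BP ≥ 98 mmHg: 118 ≥ 98 is true
  BMI > 32.9: 16.5 > 32.9 is false
  enrolling site ∈ {B, C, D, E}: E is in the set → true
  age ≤ 86 years: 82 ≤ 86 is true
  eGFR ≥ 76 mL/min: 29 ≥ 76 is false
  NOT pregnant: yes → false
  informed consent signed: yes → true
  years since diagnosis ≤ 23 years: 19 ≤ 23 is true
  NOT current smoker: yes → false
  prior myocardial infarction: no → false
  on anticoagulants: no → false
  HbA1c between 7.9% and 10.3%: 8.6 in [7.9, 10.3] is true
  years since diagnosis < 14 years: 19 < 14 is false
  allergy to study drug: no → false
Combine:
[1.1.1.1.1] true → false = false
[1.1.1.1.2] true OR true = true
[1.1.1.1] false OR true = true
[1.1.1.2.1] exactly-one(false, false) = false
[1.1.1.2.2] exactly-one(true, true) = false
[1.1.1.2] false OR false = false
[1.1.1.3.3.1] false AND false = false
[1.1.1.3.3] NOT false = true
[1.1.1.3] true AND false AND true = false
[1.1.1] true OR false OR false = true
[1.1] NOT true = false
[1] NOT false = true
[2] exactly-one(true, false, false) = true
[root] true AND true = true
Overall: true → enrolled

Enrolled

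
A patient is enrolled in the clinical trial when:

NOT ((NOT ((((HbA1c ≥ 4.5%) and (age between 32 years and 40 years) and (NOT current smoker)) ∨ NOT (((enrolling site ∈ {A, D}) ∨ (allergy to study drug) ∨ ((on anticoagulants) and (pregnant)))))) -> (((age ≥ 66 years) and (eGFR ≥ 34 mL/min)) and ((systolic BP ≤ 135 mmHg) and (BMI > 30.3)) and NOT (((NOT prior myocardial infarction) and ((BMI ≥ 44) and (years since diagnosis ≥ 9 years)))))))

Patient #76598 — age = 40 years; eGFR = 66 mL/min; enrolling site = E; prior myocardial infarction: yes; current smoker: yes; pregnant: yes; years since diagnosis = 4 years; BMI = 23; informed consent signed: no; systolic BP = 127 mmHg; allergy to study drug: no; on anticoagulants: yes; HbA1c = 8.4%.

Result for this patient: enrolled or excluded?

Atomic conditions:
  HbA1c ≥ 4.5%: 8.4 ≥ 4.5 is true
  age between 32 years and 40 years: 40 in [32, 40] is true
  NOT current smoker: yes → false
  enrolling site ∈ {A, D}: E is not in the set → false
  allergy to study drug: no → false
  on anticoagulants: yes → true
  pregnant: yes → true
  age ≥ 66 years: 40 ≥ 66 is false
  eGFR ≥ 34 mL/min: 66 ≥ 34 is true
  systolic BP ≤ 135 mmHg: 127 ≤ 135 is true
  BMI > 30.3: 23 > 30.3 is false
  NOT prior myocardial infarction: yes → false
  BMI ≥ 44: 23 ≥ 44 is false
  years since diagnosis ≥ 9 years: 4 ≥ 9 is false
Combine:
[1.1.1.1] true AND true AND false = false
[1.1.1.2.1.3] true AND true = true
[1.1.1.2.1] false OR false OR true = true
[1.1.1.2] NOT true = false
[1.1.1] false OR false = false
[1.1] NOT false = true
[1.2.1] false AND true = false
[1.2.2] true AND false = false
[1.2.3.1.2] false AND false = false
[1.2.3.1] false AND false = false
[1.2.3] NOT false = true
[1.2] false AND false AND true = false
[1] true → false = false
[root] NOT false = true
Overall: true → enrolled

Enrolled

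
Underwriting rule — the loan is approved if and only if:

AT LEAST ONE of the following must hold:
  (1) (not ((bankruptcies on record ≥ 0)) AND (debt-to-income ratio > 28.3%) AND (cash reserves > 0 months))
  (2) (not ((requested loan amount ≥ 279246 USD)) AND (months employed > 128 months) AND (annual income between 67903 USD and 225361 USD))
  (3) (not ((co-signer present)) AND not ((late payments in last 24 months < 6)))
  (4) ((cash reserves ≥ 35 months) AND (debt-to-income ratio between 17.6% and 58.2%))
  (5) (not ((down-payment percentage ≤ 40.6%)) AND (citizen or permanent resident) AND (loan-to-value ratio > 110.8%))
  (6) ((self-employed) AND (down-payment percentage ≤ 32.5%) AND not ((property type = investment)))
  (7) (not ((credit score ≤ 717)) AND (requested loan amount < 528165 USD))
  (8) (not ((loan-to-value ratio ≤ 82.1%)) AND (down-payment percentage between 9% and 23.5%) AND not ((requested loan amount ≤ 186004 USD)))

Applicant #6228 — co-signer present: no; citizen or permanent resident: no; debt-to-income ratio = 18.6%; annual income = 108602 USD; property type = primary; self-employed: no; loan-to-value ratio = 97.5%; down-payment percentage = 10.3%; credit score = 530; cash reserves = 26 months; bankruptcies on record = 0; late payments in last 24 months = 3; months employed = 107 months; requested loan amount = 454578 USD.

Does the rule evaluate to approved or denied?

Atomic conditions:
  bankruptcies on record ≥ 0: 0 ≥ 0 is true
  debt-to-income ratio > 28.3%: 18.6 > 28.3 is false
  cash reserves > 0 months: 26 > 0 is true
  requested loan amount ≥ 279246 USD: 454578 ≥ 279246 is true
  months employed > 128 months: 107 > 128 is false
  annual income between 67903 USD and 225361 USD: 108602 in [67903, 225361] is true
  co-signer present: no → false
  late payments in last 24 months < 6: 3 < 6 is true
  cash reserves ≥ 35 months: 26 ≥ 35 is false
  debt-to-income ratio between 17.6% and 58.2%: 18.6 in [17.6, 58.2] is true
  down-payment percentage ≤ 40.6%: 10.3 ≤ 40.6 is true
  citizen or permanent resident: no → false
  loan-to-value ratio > 110.8%: 97.5 > 110.8 is false
  self-employed: no → false
  down-payment percentage ≤ 32.5%: 10.3 ≤ 32.5 is true
  property type = investment: primary == investment is false
  credit score ≤ 717: 530 ≤ 717 is true
  requested loan amount < 528165 USD: 454578 < 528165 is true
  loan-to-value ratio ≤ 82.1%: 97.5 ≤ 82.1 is false
  down-payment percentage between 9% and 23.5%: 10.3 in [9, 23.5] is true
  requested loan amount ≤ 186004 USD: 454578 ≤ 186004 is false
Combine:
[1.1] NOT true = false
[1] false AND false AND true = false
[2.1] NOT true = false
[2] false AND false AND true = false
[3.1] NOT false = true
[3.2] NOT true = false
[3] true AND false = false
[4] false AND true = false
[5.1] NOT true = false
[5] false AND false AND false = false
[6.3] NOT false = true
[6] false AND true AND true = false
[7.1] NOT true = false
[7] false AND true = false
[8.1] NOT false = true
[8.3] NOT false = true
[8] true AND true AND true = true
[root] false OR false OR false OR false OR false OR false OR false OR true = true
Overall: true → approved

Approved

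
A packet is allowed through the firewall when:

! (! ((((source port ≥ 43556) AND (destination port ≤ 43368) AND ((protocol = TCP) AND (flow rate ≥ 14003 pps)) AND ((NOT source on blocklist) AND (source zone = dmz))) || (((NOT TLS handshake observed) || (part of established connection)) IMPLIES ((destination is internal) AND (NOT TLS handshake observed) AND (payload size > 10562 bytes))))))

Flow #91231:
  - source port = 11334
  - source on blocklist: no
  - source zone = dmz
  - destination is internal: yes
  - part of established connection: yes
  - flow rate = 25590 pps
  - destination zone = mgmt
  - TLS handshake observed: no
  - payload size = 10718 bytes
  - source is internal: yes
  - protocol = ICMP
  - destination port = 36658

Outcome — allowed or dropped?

Allowed

Atomic conditions:
  source port ≥ 43556: 11334 ≥ 43556 is false
  destination port ≤ 43368: 36658 ≤ 43368 is true
  protocol = TCP: ICMP == TCP is false
  flow rate ≥ 14003 pps: 25590 ≥ 14003 is true
  NOT source on blocklist: no → true
  source zone = dmz: dmz == dmz is true
  NOT TLS handshake observed: no → true
  part of established connection: yes → true
  destination is internal: yes → true
  payload size > 10562 bytes: 10718 > 10562 is true
Combine:
[1.1.1.3] false AND true = false
[1.1.1.4] true AND true = true
[1.1.1] false AND true AND false AND true = false
[1.1.2.1] true OR true = true
[1.1.2.2] true AND true AND true = true
[1.1.2] true → true = true
[1.1] false OR true = true
[1] NOT true = false
[root] NOT false = true
Overall: true → allowed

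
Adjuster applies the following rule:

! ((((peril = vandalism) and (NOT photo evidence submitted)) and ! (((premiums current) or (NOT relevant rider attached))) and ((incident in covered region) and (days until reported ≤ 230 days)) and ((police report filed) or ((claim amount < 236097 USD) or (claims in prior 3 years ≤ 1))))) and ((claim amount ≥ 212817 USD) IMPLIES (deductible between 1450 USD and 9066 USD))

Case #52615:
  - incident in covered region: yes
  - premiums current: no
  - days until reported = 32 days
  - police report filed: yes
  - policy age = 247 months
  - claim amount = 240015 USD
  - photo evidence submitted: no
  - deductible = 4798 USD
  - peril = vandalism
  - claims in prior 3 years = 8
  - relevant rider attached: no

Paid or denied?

Atomic conditions:
  peril = vandalism: vandalism == vandalism is true
  NOT photo evidence submitted: no → true
  premiums current: no → false
  NOT relevant rider attached: no → true
  incident in covered region: yes → true
  days until reported ≤ 230 days: 32 ≤ 230 is true
  police report filed: yes → true
  claim amount < 236097 USD: 240015 < 236097 is false
  claims in prior 3 years ≤ 1: 8 ≤ 1 is false
  claim amount ≥ 212817 USD: 240015 ≥ 212817 is true
  deductible between 1450 USD and 9066 USD: 4798 in [1450, 9066] is true
Combine:
[1.1.1] true AND true = true
[1.1.2.1] false OR true = true
[1.1.2] NOT true = false
[1.1.3] true AND true = true
[1.1.4.2] false OR false = false
[1.1.4] true OR false = true
[1.1] true AND false AND true AND true = false
[1] NOT false = true
[2] true → true = true
[root] true AND true = true
Overall: true → paid

Paid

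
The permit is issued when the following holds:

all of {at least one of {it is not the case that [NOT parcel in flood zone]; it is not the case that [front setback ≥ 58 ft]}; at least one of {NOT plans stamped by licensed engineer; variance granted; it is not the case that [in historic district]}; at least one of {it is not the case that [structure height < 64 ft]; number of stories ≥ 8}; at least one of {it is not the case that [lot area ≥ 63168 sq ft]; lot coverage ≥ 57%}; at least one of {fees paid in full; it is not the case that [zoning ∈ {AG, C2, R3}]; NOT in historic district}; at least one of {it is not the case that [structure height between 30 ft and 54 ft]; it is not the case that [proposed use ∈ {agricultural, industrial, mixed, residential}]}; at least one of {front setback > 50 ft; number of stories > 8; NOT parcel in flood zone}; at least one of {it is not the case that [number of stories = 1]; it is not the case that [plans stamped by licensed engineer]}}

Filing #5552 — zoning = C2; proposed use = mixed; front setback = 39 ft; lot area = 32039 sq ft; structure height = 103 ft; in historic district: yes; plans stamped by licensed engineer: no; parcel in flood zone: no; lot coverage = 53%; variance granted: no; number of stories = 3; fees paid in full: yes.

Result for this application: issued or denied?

Atomic conditions:
  NOT parcel in flood zone: no → true
  front setback ≥ 58 ft: 39 ≥ 58 is false
  NOT plans stamped by licensed engineer: no → true
  variance granted: no → false
  in historic district: yes → true
  structure height < 64 ft: 103 < 64 is false
  number of stories ≥ 8: 3 ≥ 8 is false
  lot area ≥ 63168 sq ft: 32039 ≥ 63168 is false
  lot coverage ≥ 57%: 53 ≥ 57 is false
  fees paid in full: yes → true
  zoning ∈ {AG, C2, R3}: C2 is in the set → true
  NOT in historic district: yes → false
  structure height between 30 ft and 54 ft: 103 in [30, 54] is false
  proposed use ∈ {agricultural, industrial, mixed, residential}: mixed is in the set → true
  front setback > 50 ft: 39 > 50 is false
  number of stories > 8: 3 > 8 is false
  number of stories = 1: 3 == 1 is false
  plans stamped by licensed engineer: no → false
Combine:
[1.1] NOT true = false
[1.2] NOT false = true
[1] false OR true = true
[2.3] NOT true = false
[2] true OR false OR false = true
[3.1] NOT false = true
[3] true OR false = true
[4.1] NOT false = true
[4] true OR false = true
[5.2] NOT true = false
[5] true OR false OR false = true
[6.1] NOT false = true
[6.2] NOT true = false
[6] true OR false = true
[7] false OR false OR true = true
[8.1] NOT false = true
[8.2] NOT false = true
[8] true OR true = true
[root] true AND true AND true AND true AND true AND true AND true AND true = true
Overall: true → issued

Issued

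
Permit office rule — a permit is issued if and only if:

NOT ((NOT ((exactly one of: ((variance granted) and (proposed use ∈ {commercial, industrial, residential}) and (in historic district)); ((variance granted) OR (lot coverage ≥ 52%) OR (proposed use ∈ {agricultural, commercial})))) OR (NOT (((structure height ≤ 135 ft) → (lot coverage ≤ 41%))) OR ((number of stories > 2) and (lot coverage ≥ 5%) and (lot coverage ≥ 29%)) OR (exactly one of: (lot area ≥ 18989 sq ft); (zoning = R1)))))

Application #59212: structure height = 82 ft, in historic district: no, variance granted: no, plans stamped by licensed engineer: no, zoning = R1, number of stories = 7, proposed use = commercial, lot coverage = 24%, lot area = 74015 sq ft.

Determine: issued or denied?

Issued

Atomic conditions:
  variance granted: no → false
  proposed use ∈ {commercial, industrial, residential}: commercial is in the set → true
  in historic district: no → false
  lot coverage ≥ 52%: 24 ≥ 52 is false
  proposed use ∈ {agricultural, commercial}: commercial is in the set → true
  structure height ≤ 135 ft: 82 ≤ 135 is true
  lot coverage ≤ 41%: 24 ≤ 41 is true
  number of stories > 2: 7 > 2 is true
  lot coverage ≥ 5%: 24 ≥ 5 is true
  lot coverage ≥ 29%: 24 ≥ 29 is false
  lot area ≥ 18989 sq ft: 74015 ≥ 18989 is true
  zoning = R1: R1 == R1 is true
Combine:
[1.1.1.1] false AND true AND false = false
[1.1.1.2] false OR false OR true = true
[1.1.1] exactly-one(false, true) = true
[1.1] NOT true = false
[1.2.1.1] true → true = true
[1.2.1] NOT true = false
[1.2.2] true AND true AND false = false
[1.2.3] exactly-one(true, true) = false
[1.2] false OR false OR false = false
[1] false OR false = false
[root] NOT false = true
Overall: true → issued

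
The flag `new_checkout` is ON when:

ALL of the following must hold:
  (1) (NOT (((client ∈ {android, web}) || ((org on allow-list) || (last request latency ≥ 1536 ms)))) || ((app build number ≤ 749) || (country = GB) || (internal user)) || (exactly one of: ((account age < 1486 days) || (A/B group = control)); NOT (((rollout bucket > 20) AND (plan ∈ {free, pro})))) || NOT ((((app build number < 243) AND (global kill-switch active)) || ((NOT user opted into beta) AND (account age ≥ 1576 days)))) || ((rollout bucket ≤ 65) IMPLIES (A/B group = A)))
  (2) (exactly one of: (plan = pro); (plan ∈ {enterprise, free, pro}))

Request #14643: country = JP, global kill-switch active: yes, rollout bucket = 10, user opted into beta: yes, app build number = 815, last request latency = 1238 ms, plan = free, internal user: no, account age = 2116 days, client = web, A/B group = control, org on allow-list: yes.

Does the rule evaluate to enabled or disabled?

Enabled

Atomic conditions:
  client ∈ {android, web}: web is in the set → true
  org on allow-list: yes → true
  last request latency ≥ 1536 ms: 1238 ≥ 1536 is false
  app build number ≤ 749: 815 ≤ 749 is false
  country = GB: JP == GB is false
  internal user: no → false
  account age < 1486 days: 2116 < 1486 is false
  A/B group = control: control == control is true
  rollout bucket > 20: 10 > 20 is false
  plan ∈ {free, pro}: free is in the set → true
  app build number < 243: 815 < 243 is false
  global kill-switch active: yes → true
  NOT user opted into beta: yes → false
  account age ≥ 1576 days: 2116 ≥ 1576 is true
  rollout bucket ≤ 65: 10 ≤ 65 is true
  A/B group = A: control == A is false
  plan = pro: free == pro is false
  plan ∈ {enterprise, free, pro}: free is in the set → true
Combine:
[1.1.1.2] true OR false = true
[1.1.1] true OR true = true
[1.1] NOT true = false
[1.2] false OR false OR false = false
[1.3.1] false OR true = true
[1.3.2.1] false AND true = false
[1.3.2] NOT false = true
[1.3] exactly-one(true, true) = false
[1.4.1.1] false AND true = false
[1.4.1.2] false AND true = false
[1.4.1] false OR false = false
[1.4] NOT false = true
[1.5] true → false = false
[1] false OR false OR false OR true OR false = true
[2] exactly-one(false, true) = true
[root] true AND true = true
Overall: true → enabled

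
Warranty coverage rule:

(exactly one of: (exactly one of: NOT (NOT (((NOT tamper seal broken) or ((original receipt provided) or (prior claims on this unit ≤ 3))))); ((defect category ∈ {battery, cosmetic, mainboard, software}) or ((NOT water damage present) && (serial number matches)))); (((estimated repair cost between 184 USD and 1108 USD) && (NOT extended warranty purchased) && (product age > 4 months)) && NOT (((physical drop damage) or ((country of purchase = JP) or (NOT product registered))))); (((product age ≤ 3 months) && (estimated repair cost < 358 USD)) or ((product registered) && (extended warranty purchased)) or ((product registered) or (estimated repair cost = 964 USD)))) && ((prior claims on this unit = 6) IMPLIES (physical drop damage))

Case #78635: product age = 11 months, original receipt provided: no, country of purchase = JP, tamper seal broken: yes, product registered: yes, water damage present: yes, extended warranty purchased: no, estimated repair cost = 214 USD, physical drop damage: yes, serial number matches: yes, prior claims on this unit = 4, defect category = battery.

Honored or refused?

Atomic conditions:
  NOT tamper seal broken: yes → false
  original receipt provided: no → false
  prior claims on this unit ≤ 3: 4 ≤ 3 is false
  defect category ∈ {battery, cosmetic, mainboard, software}: battery is in the set → true
  NOT water damage present: yes → false
  serial number matches: yes → true
  estimated repair cost between 184 USD and 1108 USD: 214 in [184, 1108] is true
  NOT extended warranty purchased: no → true
  product age > 4 months: 11 > 4 is true
  physical drop damage: yes → true
  country of purchase = JP: JP == JP is true
  NOT product registered: yes → false
  product age ≤ 3 months: 11 ≤ 3 is false
  estimated repair cost < 358 USD: 214 < 358 is true
  product registered: yes → true
  extended warranty purchased: no → false
  estimated repair cost = 964 USD: 214 == 964 is false
  prior claims on this unit = 6: 4 == 6 is false
Combine:
[1.1.1.1.1.2] false OR false = false
[1.1.1.1.1] false OR false = false
[1.1.1.1] NOT false = true
[1.1.1] NOT true = false
[1.1.2.2] false AND true = false
[1.1.2] true OR false = true
[1.1] exactly-one(false, true) = true
[1.2.1] true AND true AND true = true
[1.2.2.1.2] true OR false = true
[1.2.2.1] true OR true = true
[1.2.2] NOT true = false
[1.2] true AND false = false
[1.3.1] false AND true = false
[1.3.2] true AND false = false
[1.3.3] true OR false = true
[1.3] false OR false OR true = true
[1] exactly-one(true, false, true) = false
[2] false → true (antecedent false ⇒ implication holds) = true
[root] false AND true = false
Overall: false → refused

Refused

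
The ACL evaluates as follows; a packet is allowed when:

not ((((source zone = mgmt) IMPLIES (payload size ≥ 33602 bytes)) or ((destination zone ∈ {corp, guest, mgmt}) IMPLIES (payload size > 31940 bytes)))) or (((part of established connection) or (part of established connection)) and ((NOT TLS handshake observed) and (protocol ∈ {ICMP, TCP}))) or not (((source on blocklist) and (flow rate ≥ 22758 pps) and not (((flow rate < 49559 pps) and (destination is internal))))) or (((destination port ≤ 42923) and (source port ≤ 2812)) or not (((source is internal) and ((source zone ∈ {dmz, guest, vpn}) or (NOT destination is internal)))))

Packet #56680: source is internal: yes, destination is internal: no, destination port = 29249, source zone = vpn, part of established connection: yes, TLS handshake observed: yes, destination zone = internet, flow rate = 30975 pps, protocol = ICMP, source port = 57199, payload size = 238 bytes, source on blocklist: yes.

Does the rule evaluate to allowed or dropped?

Dropped

Atomic conditions:
  source zone = mgmt: vpn == mgmt is false
  payload size ≥ 33602 bytes: 238 ≥ 33602 is false
  destination zone ∈ {corp, guest, mgmt}: internet is not in the set → false
  payload size > 31940 bytes: 238 > 31940 is false
  part of established connection: yes → true
  NOT TLS handshake observed: yes → false
  protocol ∈ {ICMP, TCP}: ICMP is in the set → true
  source on blocklist: yes → true
  flow rate ≥ 22758 pps: 30975 ≥ 22758 is true
  flow rate < 49559 pps: 30975 < 49559 is true
  destination is internal: no → false
  destination port ≤ 42923: 29249 ≤ 42923 is true
  source port ≤ 2812: 57199 ≤ 2812 is false
  source is internal: yes → true
  source zone ∈ {dmz, guest, vpn}: vpn is in the set → true
  NOT destination is internal: no → true
Combine:
[1.1.1] false → false (antecedent false ⇒ implication holds) = true
[1.1.2] false → false (antecedent false ⇒ implication holds) = true
[1.1] true OR true = true
[1] NOT true = false
[2.1] true OR true = true
[2.2] false AND true = false
[2] true AND false = false
[3.1.3.1] true AND false = false
[3.1.3] NOT false = true
[3.1] true AND true AND true = true
[3] NOT true = false
[4.1] true AND false = false
[4.2.1.2] true OR true = true
[4.2.1] true AND true = true
[4.2] NOT true = false
[4] false OR false = false
[root] false OR false OR false OR false = false
Overall: false → dropped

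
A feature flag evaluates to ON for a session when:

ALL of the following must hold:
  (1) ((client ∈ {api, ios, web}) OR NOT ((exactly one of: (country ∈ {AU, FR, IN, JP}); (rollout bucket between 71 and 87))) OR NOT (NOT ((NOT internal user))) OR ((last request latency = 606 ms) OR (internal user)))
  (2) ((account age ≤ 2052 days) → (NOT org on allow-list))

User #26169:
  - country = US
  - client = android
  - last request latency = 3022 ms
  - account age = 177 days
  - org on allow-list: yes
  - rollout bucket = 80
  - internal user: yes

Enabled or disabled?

Atomic conditions:
  client ∈ {api, ios, web}: android is not in the set → false
  country ∈ {AU, FR, IN, JP}: US is not in the set → false
  rollout bucket between 71 and 87: 80 in [71, 87] is true
  NOT internal user: yes → false
  last request latency = 606 ms: 3022 == 606 is false
  internal user: yes → true
  account age ≤ 2052 days: 177 ≤ 2052 is true
  NOT org on allow-list: yes → false
Combine:
[1.2.1] exactly-one(false, true) = true
[1.2] NOT true = false
[1.3.1] NOT false = true
[1.3] NOT true = false
[1.4] false OR true = true
[1] false OR false OR false OR true = true
[2] true → false = false
[root] true AND false = false
Overall: false → disabled

Disabled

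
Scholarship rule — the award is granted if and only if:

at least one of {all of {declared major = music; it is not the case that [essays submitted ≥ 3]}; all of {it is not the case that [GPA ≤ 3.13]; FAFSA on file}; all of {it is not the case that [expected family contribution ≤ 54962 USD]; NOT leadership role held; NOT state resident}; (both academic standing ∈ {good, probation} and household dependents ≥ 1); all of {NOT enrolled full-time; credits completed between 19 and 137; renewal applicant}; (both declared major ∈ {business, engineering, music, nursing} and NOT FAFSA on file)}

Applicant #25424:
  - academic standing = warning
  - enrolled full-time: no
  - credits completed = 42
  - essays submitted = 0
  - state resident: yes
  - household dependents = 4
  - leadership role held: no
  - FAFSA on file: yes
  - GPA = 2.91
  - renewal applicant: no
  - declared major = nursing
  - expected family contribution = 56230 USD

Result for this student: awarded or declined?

Declined

Atomic conditions:
  declared major = music: nursing == music is false
  essays submitted ≥ 3: 0 ≥ 3 is false
  GPA ≤ 3.13: 2.91 ≤ 3.13 is true
  FAFSA on file: yes → true
  expected family contribution ≤ 54962 USD: 56230 ≤ 54962 is false
  NOT leadership role held: no → true
  NOT state resident: yes → false
  academic standing ∈ {good, probation}: warning is not in the set → false
  household dependents ≥ 1: 4 ≥ 1 is true
  NOT enrolled full-time: no → true
  credits completed between 19 and 137: 42 in [19, 137] is true
  renewal applicant: no → false
  declared major ∈ {business, engineering, music, nursing}: nursing is in the set → true
  NOT FAFSA on file: yes → false
Combine:
[1.2] NOT false = true
[1] false AND true = false
[2.1] NOT true = false
[2] false AND true = false
[3.1] NOT false = true
[3] true AND true AND false = false
[4] false AND true = false
[5] true AND true AND false = false
[6] true AND false = false
[root] false OR false OR false OR false OR false OR false = false
Overall: false → declined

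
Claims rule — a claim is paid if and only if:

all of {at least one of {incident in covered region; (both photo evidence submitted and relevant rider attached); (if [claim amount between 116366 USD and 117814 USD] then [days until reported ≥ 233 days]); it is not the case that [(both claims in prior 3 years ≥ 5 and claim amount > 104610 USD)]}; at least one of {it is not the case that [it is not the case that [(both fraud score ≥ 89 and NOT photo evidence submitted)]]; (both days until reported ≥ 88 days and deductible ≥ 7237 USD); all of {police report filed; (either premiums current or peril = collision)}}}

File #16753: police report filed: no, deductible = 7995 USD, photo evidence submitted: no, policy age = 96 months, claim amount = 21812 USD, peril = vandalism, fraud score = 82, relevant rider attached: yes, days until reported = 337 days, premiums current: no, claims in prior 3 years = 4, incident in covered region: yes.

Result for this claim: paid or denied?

Atomic conditions:
  incident in covered region: yes → true
  photo evidence submitted: no → false
  relevant rider attached: yes → true
  claim amount between 116366 USD and 117814 USD: 21812 in [116366, 117814] is false
  days until reported ≥ 233 days: 337 ≥ 233 is true
  claims in prior 3 years ≥ 5: 4 ≥ 5 is false
  claim amount > 104610 USD: 21812 > 104610 is false
  fraud score ≥ 89: 82 ≥ 89 is false
  NOT photo evidence submitted: no → true
  days until reported ≥ 88 days: 337 ≥ 88 is true
  deductible ≥ 7237 USD: 7995 ≥ 7237 is true
  police report filed: no → false
  premiums current: no → false
  peril = collision: vandalism == collision is false
Combine:
[1.2] false AND true = false
[1.3] false → true (antecedent false ⇒ implication holds) = true
[1.4.1] false AND false = false
[1.4] NOT false = true
[1] true OR false OR true OR true = true
[2.1.1.1] false AND true = false
[2.1.1] NOT false = true
[2.1] NOT true = false
[2.2] true AND true = true
[2.3.2] false OR false = false
[2.3] false AND false = false
[2] false OR true OR false = true
[root] true AND true = true
Overall: true → paid

Paid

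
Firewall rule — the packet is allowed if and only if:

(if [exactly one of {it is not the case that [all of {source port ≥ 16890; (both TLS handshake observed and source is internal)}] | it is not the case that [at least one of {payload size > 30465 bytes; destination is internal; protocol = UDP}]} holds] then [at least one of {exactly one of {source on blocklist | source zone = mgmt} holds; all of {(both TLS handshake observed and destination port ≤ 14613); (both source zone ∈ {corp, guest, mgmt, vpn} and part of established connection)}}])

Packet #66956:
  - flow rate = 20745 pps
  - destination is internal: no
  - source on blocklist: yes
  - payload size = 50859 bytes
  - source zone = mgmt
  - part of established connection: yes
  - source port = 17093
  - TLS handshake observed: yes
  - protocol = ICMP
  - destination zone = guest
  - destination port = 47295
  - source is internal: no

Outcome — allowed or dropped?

Atomic conditions:
  source port ≥ 16890: 17093 ≥ 16890 is true
  TLS handshake observed: yes → true
  source is internal: no → false
  payload size > 30465 bytes: 50859 > 30465 is true
  destination is internal: no → false
  protocol = UDP: ICMP == UDP is false
  source on blocklist: yes → true
  source zone = mgmt: mgmt == mgmt is true
  destination port ≤ 14613: 47295 ≤ 14613 is false
  source zone ∈ {corp, guest, mgmt, vpn}: mgmt is in the set → true
  part of established connection: yes → true
Combine:
[1.1.1.2] true AND false = false
[1.1.1] true AND false = false
[1.1] NOT false = true
[1.2.1] true OR false OR false = true
[1.2] NOT true = false
[1] exactly-one(true, false) = true
[2.1] exactly-one(true, true) = false
[2.2.1] true AND false = false
[2.2.2] true AND true = true
[2.2] false AND true = false
[2] false OR false = false
[root] true → false = false
Overall: false → dropped

Dropped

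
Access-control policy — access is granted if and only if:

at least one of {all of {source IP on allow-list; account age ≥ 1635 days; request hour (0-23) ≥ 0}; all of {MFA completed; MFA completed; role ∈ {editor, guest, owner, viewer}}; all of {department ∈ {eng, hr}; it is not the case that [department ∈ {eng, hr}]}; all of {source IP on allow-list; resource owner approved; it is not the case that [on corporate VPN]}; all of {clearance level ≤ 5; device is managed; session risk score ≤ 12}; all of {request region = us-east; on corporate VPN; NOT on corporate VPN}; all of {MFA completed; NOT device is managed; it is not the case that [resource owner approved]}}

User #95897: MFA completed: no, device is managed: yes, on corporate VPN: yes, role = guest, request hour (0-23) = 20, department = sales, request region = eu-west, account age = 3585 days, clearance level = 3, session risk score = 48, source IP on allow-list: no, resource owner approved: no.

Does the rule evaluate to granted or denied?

Atomic conditions:
  source IP on allow-list: no → false
  account age ≥ 1635 days: 3585 ≥ 1635 is true
  request hour (0-23) ≥ 0: 20 ≥ 0 is true
  MFA completed: no → false
  role ∈ {editor, guest, owner, viewer}: guest is in the set → true
  department ∈ {eng, hr}: sales is not in the set → false
  resource owner approved: no → false
  on corporate VPN: yes → true
  clearance level ≤ 5: 3 ≤ 5 is true
  device is managed: yes → true
  session risk score ≤ 12: 48 ≤ 12 is false
  request region = us-east: eu-west == us-east is false
  NOT on corporate VPN: yes → false
  NOT device is managed: yes → false
Combine:
[1] false AND true AND true = false
[2] false AND false AND true = false
[3.2] NOT false = true
[3] false AND true = false
[4.3] NOT true = false
[4] false AND false AND false = false
[5] true AND true AND false = false
[6] false AND true AND false = false
[7.3] NOT false = true
[7] false AND false AND true = false
[root] false OR false OR false OR false OR false OR false OR false = false
Overall: false → denied

Denied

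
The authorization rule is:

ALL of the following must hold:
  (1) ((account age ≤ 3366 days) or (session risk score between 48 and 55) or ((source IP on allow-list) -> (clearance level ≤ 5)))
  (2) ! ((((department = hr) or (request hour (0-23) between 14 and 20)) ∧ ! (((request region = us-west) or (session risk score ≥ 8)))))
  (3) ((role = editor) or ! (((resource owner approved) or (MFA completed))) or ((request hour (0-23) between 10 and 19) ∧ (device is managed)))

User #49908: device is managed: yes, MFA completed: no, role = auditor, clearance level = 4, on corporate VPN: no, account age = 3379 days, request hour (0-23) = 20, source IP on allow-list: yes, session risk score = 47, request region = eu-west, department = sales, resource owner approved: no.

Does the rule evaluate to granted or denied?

Granted

Atomic conditions:
  account age ≤ 3366 days: 3379 ≤ 3366 is false
  session risk score between 48 and 55: 47 in [48, 55] is false
  source IP on allow-list: yes → true
  clearance level ≤ 5: 4 ≤ 5 is true
  department = hr: sales == hr is false
  request hour (0-23) between 14 and 20: 20 in [14, 20] is true
  request region = us-west: eu-west == us-west is false
  session risk score ≥ 8: 47 ≥ 8 is true
  role = editor: auditor == editor is false
  resource owner approved: no → false
  MFA completed: no → false
  request hour (0-23) between 10 and 19: 20 in [10, 19] is false
  device is managed: yes → true
Combine:
[1.3] true → true = true
[1] false OR false OR true = true
[2.1.1] false OR true = true
[2.1.2.1] false OR true = true
[2.1.2] NOT true = false
[2.1] true AND false = false
[2] NOT false = true
[3.2.1] false OR false = false
[3.2] NOT false = true
[3.3] false AND true = false
[3] false OR true OR false = true
[root] true AND true AND true = true
Overall: true → granted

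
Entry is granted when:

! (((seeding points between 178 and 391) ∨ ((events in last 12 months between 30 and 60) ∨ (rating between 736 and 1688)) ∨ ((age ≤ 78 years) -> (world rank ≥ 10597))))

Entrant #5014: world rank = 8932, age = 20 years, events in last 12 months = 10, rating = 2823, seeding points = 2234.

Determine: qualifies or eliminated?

Atomic conditions:
  seeding points between 178 and 391: 2234 in [178, 391] is false
  events in last 12 months between 30 and 60: 10 in [30, 60] is false
  rating between 736 and 1688: 2823 in [736, 1688] is false
  age ≤ 78 years: 20 ≤ 78 is true
  world rank ≥ 10597: 8932 ≥ 10597 is false
Combine:
[1.2] false OR false = false
[1.3] true → false = false
[1] false OR false OR false = false
[root] NOT false = true
Overall: true → qualifies

Qualifies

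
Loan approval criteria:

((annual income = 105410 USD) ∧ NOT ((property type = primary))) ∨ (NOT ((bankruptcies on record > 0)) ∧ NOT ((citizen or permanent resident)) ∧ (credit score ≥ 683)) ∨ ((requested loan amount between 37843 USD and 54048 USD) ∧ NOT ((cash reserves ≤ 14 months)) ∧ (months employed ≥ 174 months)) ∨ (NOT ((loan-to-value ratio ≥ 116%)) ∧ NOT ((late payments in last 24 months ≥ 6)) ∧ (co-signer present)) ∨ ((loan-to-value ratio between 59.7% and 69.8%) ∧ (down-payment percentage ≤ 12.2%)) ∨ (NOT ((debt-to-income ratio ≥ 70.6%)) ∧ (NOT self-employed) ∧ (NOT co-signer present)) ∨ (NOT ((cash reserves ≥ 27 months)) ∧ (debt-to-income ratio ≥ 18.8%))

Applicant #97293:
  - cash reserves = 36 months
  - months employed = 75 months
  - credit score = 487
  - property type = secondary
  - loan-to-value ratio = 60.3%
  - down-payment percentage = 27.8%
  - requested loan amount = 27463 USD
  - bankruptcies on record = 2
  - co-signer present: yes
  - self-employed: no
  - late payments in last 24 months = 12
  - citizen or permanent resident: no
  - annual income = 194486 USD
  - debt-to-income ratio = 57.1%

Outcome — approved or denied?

Atomic conditions:
  annual income = 105410 USD: 194486 == 105410 is false
  property type = primary: secondary == primary is false
  bankruptcies on record > 0: 2 > 0 is true
  citizen or permanent resident: no → false
  credit score ≥ 683: 487 ≥ 683 is false
  requested loan amount between 37843 USD and 54048 USD: 27463 in [37843, 54048] is false
  cash reserves ≤ 14 months: 36 ≤ 14 is false
  months employed ≥ 174 months: 75 ≥ 174 is false
  loan-to-value ratio ≥ 116%: 60.3 ≥ 116 is false
  late payments in last 24 months ≥ 6: 12 ≥ 6 is true
  co-signer present: yes → true
  loan-to-value ratio between 59.7% and 69.8%: 60.3 in [59.7, 69.8] is true
  down-payment percentage ≤ 12.2%: 27.8 ≤ 12.2 is false
  debt-to-income ratio ≥ 70.6%: 57.1 ≥ 70.6 is false
  NOT self-employed: no → true
  NOT co-signer present: yes → false
  cash reserves ≥ 27 months: 36 ≥ 27 is true
  debt-to-income ratio ≥ 18.8%: 57.1 ≥ 18.8 is true
Combine:
[1.2] NOT false = true
[1] false AND true = false
[2.1] NOT true = false
[2.2] NOT false = true
[2] false AND true AND false = false
[3.2] NOT false = true
[3] false AND true AND false = false
[4.1] NOT false = true
[4.2] NOT true = false
[4] true AND false AND true = false
[5] true AND false = false
[6.1] NOT false = true
[6] true AND true AND false = false
[7.1] NOT true = false
[7] false AND true = false
[root] false OR false OR false OR false OR false OR false OR false = false
Overall: false → denied

Denied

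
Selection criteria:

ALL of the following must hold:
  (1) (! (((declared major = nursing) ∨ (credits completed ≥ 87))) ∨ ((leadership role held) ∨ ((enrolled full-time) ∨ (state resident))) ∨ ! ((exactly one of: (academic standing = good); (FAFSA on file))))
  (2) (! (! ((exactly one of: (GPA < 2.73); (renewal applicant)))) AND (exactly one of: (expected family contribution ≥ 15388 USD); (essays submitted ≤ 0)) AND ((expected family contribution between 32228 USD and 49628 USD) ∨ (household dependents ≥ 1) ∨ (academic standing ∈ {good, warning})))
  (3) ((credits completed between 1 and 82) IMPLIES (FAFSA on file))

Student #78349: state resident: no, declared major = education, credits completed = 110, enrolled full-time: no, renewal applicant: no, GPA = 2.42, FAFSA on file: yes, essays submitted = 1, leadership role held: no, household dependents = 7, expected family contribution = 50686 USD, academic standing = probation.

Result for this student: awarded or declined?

Atomic conditions:
  declared major = nursing: education == nursing is false
  credits completed ≥ 87: 110 ≥ 87 is true
  leadership role held: no → false
  enrolled full-time: no → false
  state resident: no → false
  academic standing = good: probation == good is false
  FAFSA on file: yes → true
  GPA < 2.73: 2.42 < 2.73 is true
  renewal applicant: no → false
  expected family contribution ≥ 15388 USD: 50686 ≥ 15388 is true
  essays submitted ≤ 0: 1 ≤ 0 is false
  expected family contribution between 32228 USD and 49628 USD: 50686 in [32228, 49628] is false
  household dependents ≥ 1: 7 ≥ 1 is true
  academic standing ∈ {good, warning}: probation is not in the set → false
  credits completed between 1 and 82: 110 in [1, 82] is false
Combine:
[1.1.1] false OR true = true
[1.1] NOT true = false
[1.2.2] false OR false = false
[1.2] false OR false = false
[1.3.1] exactly-one(false, true) = true
[1.3] NOT true = false
[1] false OR false OR false = false
[2.1.1.1] exactly-one(true, false) = true
[2.1.1] NOT true = false
[2.1] NOT false = true
[2.2] exactly-one(true, false) = true
[2.3] false OR true OR false = true
[2] true AND true AND true = true
[3] false → true (antecedent false ⇒ implication holds) = true
[root] false AND true AND true = false
Overall: false → declined

Declined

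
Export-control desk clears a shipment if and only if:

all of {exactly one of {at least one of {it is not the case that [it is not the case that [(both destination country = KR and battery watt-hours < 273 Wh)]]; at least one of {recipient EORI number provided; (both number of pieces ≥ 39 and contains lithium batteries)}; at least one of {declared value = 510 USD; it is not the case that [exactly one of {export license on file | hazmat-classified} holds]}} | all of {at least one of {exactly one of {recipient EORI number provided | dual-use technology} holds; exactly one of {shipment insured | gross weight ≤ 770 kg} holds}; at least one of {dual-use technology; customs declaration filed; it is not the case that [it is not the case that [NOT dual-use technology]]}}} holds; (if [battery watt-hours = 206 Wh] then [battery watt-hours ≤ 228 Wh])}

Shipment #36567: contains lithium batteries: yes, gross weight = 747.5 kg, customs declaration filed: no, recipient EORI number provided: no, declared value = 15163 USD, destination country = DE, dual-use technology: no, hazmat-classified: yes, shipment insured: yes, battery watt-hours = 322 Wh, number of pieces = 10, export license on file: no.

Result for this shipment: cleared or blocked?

Blocked

Atomic conditions:
  destination country = KR: DE == KR is false
  battery watt-hours < 273 Wh: 322 < 273 is false
  recipient EORI number provided: no → false
  number of pieces ≥ 39: 10 ≥ 39 is false
  contains lithium batteries: yes → true
  declared value = 510 USD: 15163 == 510 is false
  export license on file: no → false
  hazmat-classified: yes → true
  dual-use technology: no → false
  shipment insured: yes → true
  gross weight ≤ 770 kg: 747.5 ≤ 770 is true
  customs declaration filed: no → false
  NOT dual-use technology: no → true
  battery watt-hours = 206 Wh: 322 == 206 is false
  battery watt-hours ≤ 228 Wh: 322 ≤ 228 is false
Combine:
[1.1.1.1.1] false AND false = false
[1.1.1.1] NOT false = true
[1.1.1] NOT true = false
[1.1.2.2] false AND true = false
[1.1.2] false OR false = false
[1.1.3.2.1] exactly-one(false, true) = true
[1.1.3.2] NOT true = false
[1.1.3] false OR false = false
[1.1] false OR false OR false = false
[1.2.1.1] exactly-one(false, false) = false
[1.2.1.2] exactly-one(true, true) = false
[1.2.1] false OR false = false
[1.2.2.3.1] NOT true = false
[1.2.2.3] NOT false = true
[1.2.2] false OR false OR true = true
[1.2] false AND true = false
[1] exactly-one(false, false) = false
[2] false → false (antecedent false ⇒ implication holds) = true
[root] false AND true = false
Overall: false → blocked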